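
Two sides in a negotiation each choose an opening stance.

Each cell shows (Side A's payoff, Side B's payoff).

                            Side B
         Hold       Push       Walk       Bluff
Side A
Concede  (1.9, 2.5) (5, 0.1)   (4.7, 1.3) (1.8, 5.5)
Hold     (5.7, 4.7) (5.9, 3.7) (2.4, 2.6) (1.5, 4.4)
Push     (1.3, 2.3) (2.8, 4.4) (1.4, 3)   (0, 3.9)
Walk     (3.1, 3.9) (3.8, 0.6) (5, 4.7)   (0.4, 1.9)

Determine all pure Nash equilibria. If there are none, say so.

(Concede, Bluff) and (Hold, Hold) and (Walk, Walk)

(Concede, Hold): Side A can switch to Hold (1.9 → 5.7). Not NE.
(Concede, Push): Side A can switch to Hold (5 → 5.9). Not NE.
(Concede, Walk): Side A can switch to Walk (4.7 → 5). Not NE.
(Concede, Bluff): Side A gets 1.8, best alternative 1.5; Side B gets 5.5, best alternative 2.5. No profitable deviation — NE.
(Hold, Hold): Side A gets 5.7, best alternative 3.1; Side B gets 4.7, best alternative 4.4. No profitable deviation — NE.
(Hold, Push): Side B can switch to Hold (3.7 → 4.7). Not NE.
(Hold, Walk): Side A can switch to Concede (2.4 → 4.7). Not NE.
(Hold, Bluff): Side A can switch to Concede (1.5 → 1.8). Not NE.
(Push, Hold): Side A can switch to Concede (1.3 → 1.9). Not NE.
(Push, Push): Side A can switch to Concede (2.8 → 5). Not NE.
(Walk, Walk): Side A gets 5, best alternative 4.7; Side B gets 4.7, best alternative 3.9. No profitable deviation — NE.
(The remaining 5 profiles each have a profitable deviation by the same check.)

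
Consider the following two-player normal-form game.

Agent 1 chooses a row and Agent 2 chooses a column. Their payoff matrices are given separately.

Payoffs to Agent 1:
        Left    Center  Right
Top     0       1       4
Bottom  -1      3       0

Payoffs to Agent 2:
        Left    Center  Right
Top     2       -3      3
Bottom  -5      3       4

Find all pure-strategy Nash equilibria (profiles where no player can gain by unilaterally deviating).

The unique pure-strategy Nash equilibrium is (Top, Right).

(Top, Left): Agent 2 can switch to Right (2 → 3). Not NE.
(Top, Center): Agent 1 can switch to Bottom (1 → 3). Not NE.
(Top, Right): Agent 1 gets 4, best alternative 0; Agent 2 gets 3, best alternative 2. No profitable deviation — NE.
(Bottom, Left): Agent 1 can switch to Top (-1 → 0). Not NE.
(Bottom, Center): Agent 2 can switch to Right (3 → 4). Not NE.
(Bottom, Right): Agent 1 can switch to Top (0 → 4). Not NE.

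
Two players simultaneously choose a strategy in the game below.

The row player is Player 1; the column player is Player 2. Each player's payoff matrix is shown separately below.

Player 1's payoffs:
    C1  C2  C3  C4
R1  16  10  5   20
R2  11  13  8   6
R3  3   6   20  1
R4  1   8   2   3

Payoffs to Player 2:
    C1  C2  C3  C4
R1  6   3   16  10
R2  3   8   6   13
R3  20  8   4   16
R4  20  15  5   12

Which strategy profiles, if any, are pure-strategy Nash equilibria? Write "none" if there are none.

This game has no pure Nash equilibrium.

Player 1 against C1: payoffs 16, 11, 3, 1 → best response R1.
Player 1 against C2: payoffs 10, 13, 6, 8 → best response R2.
Player 1 against C3: payoffs 5, 8, 20, 2 → best response R3.
Player 1 against C4: payoffs 20, 6, 1, 3 → best response R1.
Player 2 against R1: payoffs 6, 3, 16, 10 → best response C3.
Player 2 against R2: payoffs 3, 8, 6, 13 → best response C4.
Player 2 against R3: payoffs 20, 8, 4, 16 → best response C1.
Player 2 against R4: payoffs 20, 15, 5, 12 → best response C1.
No profile is a mutual best response for all players.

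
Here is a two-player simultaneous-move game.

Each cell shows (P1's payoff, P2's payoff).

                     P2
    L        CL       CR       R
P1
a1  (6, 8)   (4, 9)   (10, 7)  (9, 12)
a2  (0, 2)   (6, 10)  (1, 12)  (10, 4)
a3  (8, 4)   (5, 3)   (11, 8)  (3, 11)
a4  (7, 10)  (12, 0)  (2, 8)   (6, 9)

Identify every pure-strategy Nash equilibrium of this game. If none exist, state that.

No pure-strategy Nash equilibrium.

Mark each player's best response to every combination of opponents' strategies; a profile where every player is best-responding is a pure Nash equilibrium.
P1 against L: payoffs 6, 0, 8, 7 → best response a3.
P1 against CL: payoffs 4, 6, 5, 12 → best response a4.
P1 against CR: payoffs 10, 1, 11, 2 → best response a3.
P1 against R: payoffs 9, 10, 3, 6 → best response a2.
P2 against a1: payoffs 8, 9, 7, 12 → best response R.
P2 against a2: payoffs 2, 10, 12, 4 → best response CR.
P2 against a3: payoffs 4, 3, 8, 11 → best response R.
P2 against a4: payoffs 10, 0, 8, 9 → best response L.
No profile is a mutual best response for all players.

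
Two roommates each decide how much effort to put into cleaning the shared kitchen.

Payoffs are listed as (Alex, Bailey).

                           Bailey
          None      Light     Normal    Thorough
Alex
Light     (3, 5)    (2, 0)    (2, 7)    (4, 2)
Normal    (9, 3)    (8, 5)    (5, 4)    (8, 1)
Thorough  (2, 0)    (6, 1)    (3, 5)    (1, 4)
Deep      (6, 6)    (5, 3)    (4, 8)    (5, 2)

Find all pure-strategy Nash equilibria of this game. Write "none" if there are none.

(Light, None): Alex can switch to Normal (3 → 9). Not NE.
(Light, Light): Alex can switch to Normal (2 → 8). Not NE.
(Light, Normal): Alex can switch to Normal (2 → 5). Not NE.
(Light, Thorough): Alex can switch to Normal (4 → 8). Not NE.
(Normal, None): Bailey can switch to Light (3 → 5). Not NE.
(Normal, Light): Alex gets 8, best alternative 6; Bailey gets 5, best alternative 4. No profitable deviation — NE.
(Normal, Normal): Bailey can switch to Light (4 → 5). Not NE.
(The remaining 9 profiles each have a profitable deviation by the same check.)

The unique pure-strategy Nash equilibrium is (Normal, Light).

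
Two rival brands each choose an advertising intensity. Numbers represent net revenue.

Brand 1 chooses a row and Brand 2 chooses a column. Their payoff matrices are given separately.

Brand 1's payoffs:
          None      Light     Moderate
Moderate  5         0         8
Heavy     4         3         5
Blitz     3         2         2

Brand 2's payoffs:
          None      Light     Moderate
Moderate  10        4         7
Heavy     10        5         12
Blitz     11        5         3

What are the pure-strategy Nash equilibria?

Pure NE: (Moderate, None)

(Moderate, None): Brand 1 gets 5, best alternative 4; Brand 2 gets 10, best alternative 7. No profitable deviation — NE.
(Moderate, Light): Brand 1 can switch to Heavy (0 → 3). Not NE.
(Moderate, Moderate): Brand 2 can switch to None (7 → 10). Not NE.
(Heavy, None): Brand 1 can switch to Moderate (4 → 5). Not NE.
(Heavy, Light): Brand 2 can switch to None (5 → 10). Not NE.
(Heavy, Moderate): Brand 1 can switch to Moderate (5 → 8). Not NE.
(Blitz, None): Brand 1 can switch to Moderate (3 → 5). Not NE.
(Blitz, Light): Brand 1 can switch to Heavy (2 → 3). Not NE.
(Blitz, Moderate): Brand 1 can switch to Moderate (2 → 8). Not NE.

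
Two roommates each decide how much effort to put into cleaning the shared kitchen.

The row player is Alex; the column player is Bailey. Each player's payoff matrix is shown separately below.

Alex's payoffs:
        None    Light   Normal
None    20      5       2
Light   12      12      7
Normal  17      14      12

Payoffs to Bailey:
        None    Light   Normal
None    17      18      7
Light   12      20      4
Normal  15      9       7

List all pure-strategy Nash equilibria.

There is no pure-strategy Nash equilibrium.

(None, None): Bailey can switch to Light (17 → 18). Not NE.
(None, Light): Alex can switch to Light (5 → 12). Not NE.
(None, Normal): Alex can switch to Light (2 → 7). Not NE.
(Light, None): Alex can switch to None (12 → 20). Not NE.
(Light, Light): Alex can switch to Normal (12 → 14). Not NE.
(Light, Normal): Alex can switch to Normal (7 → 12). Not NE.
(The remaining 3 profiles each have a profitable deviation by the same check.)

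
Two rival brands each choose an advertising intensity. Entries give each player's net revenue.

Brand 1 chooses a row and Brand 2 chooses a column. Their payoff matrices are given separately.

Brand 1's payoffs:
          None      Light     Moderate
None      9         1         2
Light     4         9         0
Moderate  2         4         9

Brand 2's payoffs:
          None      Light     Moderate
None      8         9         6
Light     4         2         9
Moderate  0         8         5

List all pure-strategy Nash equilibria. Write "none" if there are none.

(None, None): Brand 2 can switch to Light (8 → 9). Not NE.
(None, Light): Brand 1 can switch to Light (1 → 9). Not NE.
(None, Moderate): Brand 1 can switch to Moderate (2 → 9). Not NE.
(Light, None): Brand 1 can switch to None (4 → 9). Not NE.
(Light, Light): Brand 2 can switch to None (2 → 4). Not NE.
(Light, Moderate): Brand 1 can switch to None (0 → 2). Not NE.
(Moderate, None): Brand 1 can switch to None (2 → 9). Not NE.
(Moderate, Light): Brand 1 can switch to Light (4 → 9). Not NE.
(Moderate, Moderate): Brand 2 can switch to Light (5 → 8). Not NE.

This game has no pure Nash equilibrium.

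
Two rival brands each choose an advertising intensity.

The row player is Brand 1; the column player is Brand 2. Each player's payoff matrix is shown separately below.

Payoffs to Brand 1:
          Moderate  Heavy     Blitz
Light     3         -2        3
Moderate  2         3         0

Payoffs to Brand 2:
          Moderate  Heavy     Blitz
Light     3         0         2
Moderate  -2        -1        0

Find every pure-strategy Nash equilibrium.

Pure NE: (Light, Moderate)

Brand 1 against Moderate: payoffs 3, 2 → best response Light.
Brand 1 against Heavy: payoffs -2, 3 → best response Moderate.
Brand 1 against Blitz: payoffs 3, 0 → best response Light.
Brand 2 against Light: payoffs 3, 0, 2 → best response Moderate.
Brand 2 against Moderate: payoffs -2, -1, 0 → best response Blitz.
Mutual best responses: (Light, Moderate).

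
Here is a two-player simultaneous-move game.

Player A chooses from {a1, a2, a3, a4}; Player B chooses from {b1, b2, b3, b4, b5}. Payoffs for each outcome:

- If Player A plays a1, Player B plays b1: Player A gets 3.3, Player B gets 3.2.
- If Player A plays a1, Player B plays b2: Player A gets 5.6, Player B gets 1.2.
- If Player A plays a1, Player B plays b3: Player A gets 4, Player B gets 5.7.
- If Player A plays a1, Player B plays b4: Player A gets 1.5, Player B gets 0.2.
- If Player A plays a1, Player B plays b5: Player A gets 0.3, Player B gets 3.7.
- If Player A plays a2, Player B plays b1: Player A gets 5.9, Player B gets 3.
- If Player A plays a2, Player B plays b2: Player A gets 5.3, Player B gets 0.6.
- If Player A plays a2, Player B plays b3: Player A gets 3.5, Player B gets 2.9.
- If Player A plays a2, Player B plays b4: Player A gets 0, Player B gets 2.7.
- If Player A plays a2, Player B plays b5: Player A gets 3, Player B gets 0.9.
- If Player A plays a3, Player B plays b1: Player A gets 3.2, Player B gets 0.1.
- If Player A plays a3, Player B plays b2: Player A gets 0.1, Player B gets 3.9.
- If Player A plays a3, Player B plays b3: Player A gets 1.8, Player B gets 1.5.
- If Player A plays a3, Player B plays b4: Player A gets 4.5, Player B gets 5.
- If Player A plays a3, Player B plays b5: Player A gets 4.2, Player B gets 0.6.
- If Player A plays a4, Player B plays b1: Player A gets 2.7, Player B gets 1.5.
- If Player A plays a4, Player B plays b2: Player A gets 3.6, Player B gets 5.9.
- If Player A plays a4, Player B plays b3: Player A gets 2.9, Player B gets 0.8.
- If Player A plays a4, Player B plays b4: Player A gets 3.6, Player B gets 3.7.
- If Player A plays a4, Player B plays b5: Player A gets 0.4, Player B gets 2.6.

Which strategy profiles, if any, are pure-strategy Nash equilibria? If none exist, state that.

(a1, b3), (a2, b1), (a3, b4)

Check each profile: it is a Nash equilibrium iff no player can strictly gain by switching unilaterally.
(a1, b1): Player A can switch to a2 (3.3 → 5.9). Not NE.
(a1, b2): Player B can switch to b1 (1.2 → 3.2). Not NE.
(a1, b3): Player A gets 4, best alternative 3.5; Player B gets 5.7, best alternative 3.7. No profitable deviation — NE.
(a1, b4): Player A can switch to a3 (1.5 → 4.5). Not NE.
(a1, b5): Player A can switch to a2 (0.3 → 3). Not NE.
(a2, b1): Player A gets 5.9, best alternative 3.3; Player B gets 3, best alternative 2.9. No profitable deviation — NE.
(a2, b2): Player A can switch to a1 (5.3 → 5.6). Not NE.
(a2, b3): Player A can switch to a1 (3.5 → 4). Not NE.
(a2, b4): Player A can switch to a1 (0 → 1.5). Not NE.
(a2, b5): Player A can switch to a3 (3 → 4.2). Not NE.
(a3, b1): Player A can switch to a1 (3.2 → 3.3). Not NE.
(a3, b2): Player A can switch to a1 (0.1 → 5.6). Not NE.
(a3, b3): Player A can switch to a1 (1.8 → 4). Not NE.
(a3, b4): Player A gets 4.5, best alternative 3.6; Player B gets 5, best alternative 3.9. No profitable deviation — NE.
(a3, b5): Player B can switch to b2 (0.6 → 3.9). Not NE.
(The remaining 5 profiles each have a profitable deviation by the same check.)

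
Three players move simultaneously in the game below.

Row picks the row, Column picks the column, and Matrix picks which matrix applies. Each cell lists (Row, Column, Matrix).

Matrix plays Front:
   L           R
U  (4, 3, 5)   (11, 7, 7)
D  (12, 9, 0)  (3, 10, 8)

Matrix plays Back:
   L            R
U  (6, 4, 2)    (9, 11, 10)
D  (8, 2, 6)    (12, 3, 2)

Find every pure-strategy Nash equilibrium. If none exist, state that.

No pure-strategy Nash equilibrium.

Row against (L, Front): payoffs 4, 12 → best response D.
Row against (L, Back): payoffs 6, 8 → best response D.
Row against (R, Front): payoffs 11, 3 → best response U.
Row against (R, Back): payoffs 9, 12 → best response D.
Column against (U, Front): payoffs 3, 7 → best response R.
Column against (U, Back): payoffs 4, 11 → best response R.
Column against (D, Front): payoffs 9, 10 → best response R.
Column against (D, Back): payoffs 2, 3 → best response R.
Matrix against (U, L): payoffs 5, 2 → best response Front.
Matrix against (U, R): payoffs 7, 10 → best response Back.
Matrix against (D, L): payoffs 0, 6 → best response Back.
Matrix against (D, R): payoffs 8, 2 → best response Front.
No profile is a mutual best response for all players.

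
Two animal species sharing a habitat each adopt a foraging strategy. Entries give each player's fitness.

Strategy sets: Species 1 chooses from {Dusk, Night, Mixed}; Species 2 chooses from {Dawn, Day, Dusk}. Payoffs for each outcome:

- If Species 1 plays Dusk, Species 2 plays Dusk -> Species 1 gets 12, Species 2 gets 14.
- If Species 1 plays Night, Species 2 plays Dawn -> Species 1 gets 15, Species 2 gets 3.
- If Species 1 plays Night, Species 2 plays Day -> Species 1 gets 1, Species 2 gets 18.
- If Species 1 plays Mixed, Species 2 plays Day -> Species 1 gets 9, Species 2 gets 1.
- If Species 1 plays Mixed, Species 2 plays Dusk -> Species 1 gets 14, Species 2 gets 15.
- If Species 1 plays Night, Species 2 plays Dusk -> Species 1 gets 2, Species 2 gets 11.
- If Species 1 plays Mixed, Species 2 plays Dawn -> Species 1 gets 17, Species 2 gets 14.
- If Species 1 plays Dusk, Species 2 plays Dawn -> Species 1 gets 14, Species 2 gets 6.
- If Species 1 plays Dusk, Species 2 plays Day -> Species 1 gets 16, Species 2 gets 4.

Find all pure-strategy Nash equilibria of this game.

Pure NE: (Mixed, Dusk)

Check each profile: it is a Nash equilibrium iff no player can strictly gain by switching unilaterally.
(Dusk, Dawn): Species 1 can switch to Night (14 → 15). Not NE.
(Dusk, Day): Species 2 can switch to Dawn (4 → 6). Not NE.
(Dusk, Dusk): Species 1 can switch to Mixed (12 → 14). Not NE.
(Night, Dawn): Species 1 can switch to Mixed (15 → 17). Not NE.
(Night, Day): Species 1 can switch to Dusk (1 → 16). Not NE.
(Night, Dusk): Species 1 can switch to Dusk (2 → 12). Not NE.
(Mixed, Dusk): Species 1 gets 14, best alternative 12; Species 2 gets 15, best alternative 14. No profitable deviation — NE.
(The remaining 2 profiles each have a profitable deviation by the same check.)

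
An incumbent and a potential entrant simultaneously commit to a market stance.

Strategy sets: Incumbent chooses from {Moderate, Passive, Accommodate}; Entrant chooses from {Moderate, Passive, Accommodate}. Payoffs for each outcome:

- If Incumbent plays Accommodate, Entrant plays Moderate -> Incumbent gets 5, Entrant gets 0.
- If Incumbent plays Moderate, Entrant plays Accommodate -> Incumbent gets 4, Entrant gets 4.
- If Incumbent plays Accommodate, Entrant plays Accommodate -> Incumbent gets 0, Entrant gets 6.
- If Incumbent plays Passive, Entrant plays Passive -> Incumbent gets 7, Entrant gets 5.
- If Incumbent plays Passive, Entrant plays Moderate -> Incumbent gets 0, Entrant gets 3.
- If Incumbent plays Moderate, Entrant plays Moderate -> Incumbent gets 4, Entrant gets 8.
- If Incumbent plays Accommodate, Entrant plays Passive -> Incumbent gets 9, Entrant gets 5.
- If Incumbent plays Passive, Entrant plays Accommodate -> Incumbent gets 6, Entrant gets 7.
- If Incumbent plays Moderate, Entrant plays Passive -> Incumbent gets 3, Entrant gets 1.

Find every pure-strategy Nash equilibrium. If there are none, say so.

Incumbent against Moderate: payoffs 4, 0, 5 → best response Accommodate.
Incumbent against Passive: payoffs 3, 7, 9 → best response Accommodate.
Incumbent against Accommodate: payoffs 4, 6, 0 → best response Passive.
Entrant against Moderate: payoffs 8, 1, 4 → best response Moderate.
Entrant against Passive: payoffs 3, 5, 7 → best response Accommodate.
Entrant against Accommodate: payoffs 0, 5, 6 → best response Accommodate.
Mutual best responses: (Passive, Accommodate).

(Passive, Accommodate)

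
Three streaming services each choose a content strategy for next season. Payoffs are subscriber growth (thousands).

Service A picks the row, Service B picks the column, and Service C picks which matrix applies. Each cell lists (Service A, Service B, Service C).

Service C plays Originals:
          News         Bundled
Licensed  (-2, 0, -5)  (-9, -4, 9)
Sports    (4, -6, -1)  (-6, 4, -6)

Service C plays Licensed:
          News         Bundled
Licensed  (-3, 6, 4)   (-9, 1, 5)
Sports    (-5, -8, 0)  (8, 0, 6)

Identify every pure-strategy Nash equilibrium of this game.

For each player, find the best response to each opponent profile; mutual best responses are the pure NE.
Service A against (News, Originals): payoffs -2, 4 → best response Sports.
Service A against (News, Licensed): payoffs -3, -5 → best response Licensed.
Service A against (Bundled, Originals): payoffs -9, -6 → best response Sports.
Service A against (Bundled, Licensed): payoffs -9, 8 → best response Sports.
Service B against (Licensed, Originals): payoffs 0, -4 → best response News.
Service B against (Licensed, Licensed): payoffs 6, 1 → best response News.
Service B against (Sports, Originals): payoffs -6, 4 → best response Bundled.
Service B against (Sports, Licensed): payoffs -8, 0 → best response Bundled.
Service C against (Licensed, News): payoffs -5, 4 → best response Licensed.
Service C against (Licensed, Bundled): payoffs 9, 5 → best response Originals.
Service C against (Sports, News): payoffs -1, 0 → best response Licensed.
Service C against (Sports, Bundled): payoffs -6, 6 → best response Licensed.
Mutual best responses: (Licensed, News, Licensed); (Sports, Bundled, Licensed).

The pure Nash equilibria are (Licensed, News, Licensed) and (Sports, Bundled, Licensed).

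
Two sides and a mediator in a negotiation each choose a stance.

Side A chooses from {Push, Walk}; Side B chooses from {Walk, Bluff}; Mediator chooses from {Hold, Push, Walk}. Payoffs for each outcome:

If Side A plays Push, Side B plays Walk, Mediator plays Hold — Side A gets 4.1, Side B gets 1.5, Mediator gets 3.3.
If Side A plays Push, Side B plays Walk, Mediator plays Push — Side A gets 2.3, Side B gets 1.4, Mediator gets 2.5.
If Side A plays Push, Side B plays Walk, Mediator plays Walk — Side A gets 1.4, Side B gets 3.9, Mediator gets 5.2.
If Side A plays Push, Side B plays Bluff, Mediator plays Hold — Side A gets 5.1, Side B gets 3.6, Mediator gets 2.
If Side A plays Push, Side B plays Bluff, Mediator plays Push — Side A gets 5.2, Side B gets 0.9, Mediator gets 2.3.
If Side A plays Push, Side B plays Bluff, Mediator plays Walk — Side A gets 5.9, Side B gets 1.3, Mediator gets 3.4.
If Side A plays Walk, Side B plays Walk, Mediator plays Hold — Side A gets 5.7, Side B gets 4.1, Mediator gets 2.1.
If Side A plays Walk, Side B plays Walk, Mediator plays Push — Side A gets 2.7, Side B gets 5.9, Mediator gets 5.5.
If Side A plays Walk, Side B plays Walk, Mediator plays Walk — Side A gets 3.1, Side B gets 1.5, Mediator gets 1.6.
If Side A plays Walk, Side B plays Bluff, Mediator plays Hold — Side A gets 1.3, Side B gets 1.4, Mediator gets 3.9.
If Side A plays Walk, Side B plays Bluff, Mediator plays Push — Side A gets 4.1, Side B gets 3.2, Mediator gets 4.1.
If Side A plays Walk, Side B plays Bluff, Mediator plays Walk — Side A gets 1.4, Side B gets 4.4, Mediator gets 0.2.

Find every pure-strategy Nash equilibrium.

Pure NE: (Walk, Walk, Push)

Side A against (Walk, Hold): payoffs 4.1, 5.7 → best response Walk.
Side A against (Walk, Push): payoffs 2.3, 2.7 → best response Walk.
Side A against (Walk, Walk): payoffs 1.4, 3.1 → best response Walk.
Side A against (Bluff, Hold): payoffs 5.1, 1.3 → best response Push.
Side A against (Bluff, Push): payoffs 5.2, 4.1 → best response Push.
Side A against (Bluff, Walk): payoffs 5.9, 1.4 → best response Push.
Side B against (Push, Hold): payoffs 1.5, 3.6 → best response Bluff.
Side B against (Push, Push): payoffs 1.4, 0.9 → best response Walk.
Side B against (Push, Walk): payoffs 3.9, 1.3 → best response Walk.
Side B against (Walk, Hold): payoffs 4.1, 1.4 → best response Walk.
Side B against (Walk, Push): payoffs 5.9, 3.2 → best response Walk.
Side B against (Walk, Walk): payoffs 1.5, 4.4 → best response Bluff.
Mediator against (Push, Walk): payoffs 3.3, 2.5, 5.2 → best response Walk.
Mediator against (Push, Bluff): payoffs 2, 2.3, 3.4 → best response Walk.
Mediator against (Walk, Walk): payoffs 2.1, 5.5, 1.6 → best response Push.
Mediator against (Walk, Bluff): payoffs 3.9, 4.1, 0.2 → best response Push.
Mutual best responses: (Walk, Walk, Push).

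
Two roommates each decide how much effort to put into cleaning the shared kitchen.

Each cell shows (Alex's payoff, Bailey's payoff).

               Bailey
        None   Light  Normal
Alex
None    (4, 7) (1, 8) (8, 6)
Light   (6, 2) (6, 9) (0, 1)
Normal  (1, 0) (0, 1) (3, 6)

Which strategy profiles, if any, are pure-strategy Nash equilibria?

The unique pure-strategy Nash equilibrium is (Light, Light).

For each player, find the best response to each opponent profile; mutual best responses are the pure NE.
Alex against None: payoffs 4, 6, 1 → best response Light.
Alex against Light: payoffs 1, 6, 0 → best response Light.
Alex against Normal: payoffs 8, 0, 3 → best response None.
Bailey against None: payoffs 7, 8, 6 → best response Light.
Bailey against Light: payoffs 2, 9, 1 → best response Light.
Bailey against Normal: payoffs 0, 1, 6 → best response Normal.
Mutual best responses: (Light, Light).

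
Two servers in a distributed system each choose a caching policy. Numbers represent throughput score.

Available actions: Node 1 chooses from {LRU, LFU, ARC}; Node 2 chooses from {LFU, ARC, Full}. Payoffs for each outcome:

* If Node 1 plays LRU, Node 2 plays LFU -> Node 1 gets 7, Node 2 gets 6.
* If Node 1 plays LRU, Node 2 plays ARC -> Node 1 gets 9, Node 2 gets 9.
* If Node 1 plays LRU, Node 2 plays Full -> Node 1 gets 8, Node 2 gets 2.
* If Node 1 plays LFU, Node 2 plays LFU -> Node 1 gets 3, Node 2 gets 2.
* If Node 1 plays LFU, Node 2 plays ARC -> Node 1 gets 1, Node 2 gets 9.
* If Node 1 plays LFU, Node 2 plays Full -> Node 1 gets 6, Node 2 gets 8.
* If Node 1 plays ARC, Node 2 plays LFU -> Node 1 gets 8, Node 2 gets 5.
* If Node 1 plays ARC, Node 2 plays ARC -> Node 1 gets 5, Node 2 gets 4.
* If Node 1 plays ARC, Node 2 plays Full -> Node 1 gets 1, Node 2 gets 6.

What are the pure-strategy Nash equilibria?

Pure NE: (LRU, ARC)

(LRU, LFU): Node 1 can switch to ARC (7 → 8). Not NE.
(LRU, ARC): Node 1 gets 9, best alternative 5; Node 2 gets 9, best alternative 6. No profitable deviation — NE.
(LRU, Full): Node 2 can switch to LFU (2 → 6). Not NE.
(LFU, LFU): Node 1 can switch to LRU (3 → 7). Not NE.
(LFU, ARC): Node 1 can switch to LRU (1 → 9). Not NE.
(LFU, Full): Node 1 can switch to LRU (6 → 8). Not NE.
(ARC, LFU): Node 2 can switch to Full (5 → 6). Not NE.
(ARC, ARC): Node 1 can switch to LRU (5 → 9). Not NE.
(ARC, Full): Node 1 can switch to LRU (1 → 8). Not NE.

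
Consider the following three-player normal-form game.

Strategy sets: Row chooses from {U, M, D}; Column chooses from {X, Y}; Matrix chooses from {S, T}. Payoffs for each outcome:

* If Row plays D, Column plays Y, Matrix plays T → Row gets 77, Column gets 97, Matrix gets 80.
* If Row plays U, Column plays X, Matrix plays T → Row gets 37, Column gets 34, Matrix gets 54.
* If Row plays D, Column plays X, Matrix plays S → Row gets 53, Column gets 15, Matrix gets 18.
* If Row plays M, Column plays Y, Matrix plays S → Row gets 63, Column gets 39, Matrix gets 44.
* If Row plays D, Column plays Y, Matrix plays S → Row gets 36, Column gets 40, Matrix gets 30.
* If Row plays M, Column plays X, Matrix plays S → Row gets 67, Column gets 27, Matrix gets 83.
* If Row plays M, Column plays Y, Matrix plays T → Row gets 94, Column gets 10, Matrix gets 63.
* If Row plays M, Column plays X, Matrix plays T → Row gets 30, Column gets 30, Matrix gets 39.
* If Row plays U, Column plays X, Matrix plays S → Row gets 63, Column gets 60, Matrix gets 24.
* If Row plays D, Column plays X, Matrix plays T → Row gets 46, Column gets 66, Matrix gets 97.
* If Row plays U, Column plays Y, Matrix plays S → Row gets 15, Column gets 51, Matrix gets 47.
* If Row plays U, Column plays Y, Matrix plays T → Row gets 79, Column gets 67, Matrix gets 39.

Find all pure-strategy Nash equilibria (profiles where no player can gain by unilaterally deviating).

(U, X, S): Row can switch to M (63 → 67). Not NE.
(U, X, T): Row can switch to D (37 → 46). Not NE.
(U, Y, S): Row can switch to M (15 → 63). Not NE.
(U, Y, T): Row can switch to M (79 → 94). Not NE.
(M, X, S): Column can switch to Y (27 → 39). Not NE.
(M, X, T): Row can switch to U (30 → 37). Not NE.
(The remaining 6 profiles each have a profitable deviation by the same check.)

none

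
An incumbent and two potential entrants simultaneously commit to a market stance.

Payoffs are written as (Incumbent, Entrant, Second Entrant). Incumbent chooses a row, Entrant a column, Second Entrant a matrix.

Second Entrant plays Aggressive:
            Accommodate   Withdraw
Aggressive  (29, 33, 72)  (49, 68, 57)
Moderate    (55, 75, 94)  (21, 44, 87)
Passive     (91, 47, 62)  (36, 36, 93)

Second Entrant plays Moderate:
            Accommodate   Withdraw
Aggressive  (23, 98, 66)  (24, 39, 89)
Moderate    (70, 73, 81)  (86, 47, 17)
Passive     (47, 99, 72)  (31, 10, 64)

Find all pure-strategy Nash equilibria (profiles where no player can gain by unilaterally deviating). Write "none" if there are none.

Incumbent against (Accommodate, Aggressive): payoffs 29, 55, 91 → best response Passive.
Incumbent against (Accommodate, Moderate): payoffs 23, 70, 47 → best response Moderate.
Incumbent against (Withdraw, Aggressive): payoffs 49, 21, 36 → best response Aggressive.
Incumbent against (Withdraw, Moderate): payoffs 24, 86, 31 → best response Moderate.
Entrant against (Aggressive, Aggressive): payoffs 33, 68 → best response Withdraw.
Entrant against (Aggressive, Moderate): payoffs 98, 39 → best response Accommodate.
Entrant against (Moderate, Aggressive): payoffs 75, 44 → best response Accommodate.
Entrant against (Moderate, Moderate): payoffs 73, 47 → best response Accommodate.
Entrant against (Passive, Aggressive): payoffs 47, 36 → best response Accommodate.
Entrant against (Passive, Moderate): payoffs 99, 10 → best response Accommodate.
Second Entrant against (Aggressive, Accommodate): payoffs 72, 66 → best response Aggressive.
Second Entrant against (Aggressive, Withdraw): payoffs 57, 89 → best response Moderate.
Second Entrant against (Moderate, Accommodate): payoffs 94, 81 → best response Aggressive.
Second Entrant against (Moderate, Withdraw): payoffs 87, 17 → best response Aggressive.
Second Entrant against (Passive, Accommodate): payoffs 62, 72 → best response Moderate.
Second Entrant against (Passive, Withdraw): payoffs 93, 64 → best response Aggressive.
No profile is a mutual best response for all players.

There is no pure-strategy Nash equilibrium.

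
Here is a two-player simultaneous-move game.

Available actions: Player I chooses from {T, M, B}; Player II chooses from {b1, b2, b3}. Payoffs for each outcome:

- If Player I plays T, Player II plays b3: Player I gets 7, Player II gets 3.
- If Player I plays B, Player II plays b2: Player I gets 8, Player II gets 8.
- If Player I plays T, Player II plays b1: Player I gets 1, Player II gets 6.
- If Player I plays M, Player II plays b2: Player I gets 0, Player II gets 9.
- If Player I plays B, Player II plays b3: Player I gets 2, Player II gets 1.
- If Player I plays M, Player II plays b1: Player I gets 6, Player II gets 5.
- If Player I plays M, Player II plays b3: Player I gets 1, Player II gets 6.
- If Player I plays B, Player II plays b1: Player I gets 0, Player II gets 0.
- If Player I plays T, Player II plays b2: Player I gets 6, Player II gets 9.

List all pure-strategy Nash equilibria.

The unique pure-strategy Nash equilibrium is (B, b2).

Player I against b1: payoffs 1, 6, 0 → best response M.
Player I against b2: payoffs 6, 0, 8 → best response B.
Player I against b3: payoffs 7, 1, 2 → best response T.
Player II against T: payoffs 6, 9, 3 → best response b2.
Player II against M: payoffs 5, 9, 6 → best response b2.
Player II against B: payoffs 0, 8, 1 → best response b2.
Mutual best responses: (B, b2).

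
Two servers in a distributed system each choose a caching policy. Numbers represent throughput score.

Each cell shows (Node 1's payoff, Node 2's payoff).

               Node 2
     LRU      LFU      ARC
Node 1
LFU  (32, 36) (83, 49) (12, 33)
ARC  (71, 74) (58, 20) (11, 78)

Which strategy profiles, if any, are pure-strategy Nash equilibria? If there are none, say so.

(LFU, LRU): Node 1 can switch to ARC (32 → 71). Not NE.
(LFU, LFU): Node 1 gets 83, best alternative 58; Node 2 gets 49, best alternative 36. No profitable deviation — NE.
(LFU, ARC): Node 2 can switch to LRU (33 → 36). Not NE.
(ARC, LRU): Node 2 can switch to ARC (74 → 78). Not NE.
(ARC, LFU): Node 1 can switch to LFU (58 → 83). Not NE.
(ARC, ARC): Node 1 can switch to LFU (11 → 12). Not NE.

Pure NE: (LFU, LFU)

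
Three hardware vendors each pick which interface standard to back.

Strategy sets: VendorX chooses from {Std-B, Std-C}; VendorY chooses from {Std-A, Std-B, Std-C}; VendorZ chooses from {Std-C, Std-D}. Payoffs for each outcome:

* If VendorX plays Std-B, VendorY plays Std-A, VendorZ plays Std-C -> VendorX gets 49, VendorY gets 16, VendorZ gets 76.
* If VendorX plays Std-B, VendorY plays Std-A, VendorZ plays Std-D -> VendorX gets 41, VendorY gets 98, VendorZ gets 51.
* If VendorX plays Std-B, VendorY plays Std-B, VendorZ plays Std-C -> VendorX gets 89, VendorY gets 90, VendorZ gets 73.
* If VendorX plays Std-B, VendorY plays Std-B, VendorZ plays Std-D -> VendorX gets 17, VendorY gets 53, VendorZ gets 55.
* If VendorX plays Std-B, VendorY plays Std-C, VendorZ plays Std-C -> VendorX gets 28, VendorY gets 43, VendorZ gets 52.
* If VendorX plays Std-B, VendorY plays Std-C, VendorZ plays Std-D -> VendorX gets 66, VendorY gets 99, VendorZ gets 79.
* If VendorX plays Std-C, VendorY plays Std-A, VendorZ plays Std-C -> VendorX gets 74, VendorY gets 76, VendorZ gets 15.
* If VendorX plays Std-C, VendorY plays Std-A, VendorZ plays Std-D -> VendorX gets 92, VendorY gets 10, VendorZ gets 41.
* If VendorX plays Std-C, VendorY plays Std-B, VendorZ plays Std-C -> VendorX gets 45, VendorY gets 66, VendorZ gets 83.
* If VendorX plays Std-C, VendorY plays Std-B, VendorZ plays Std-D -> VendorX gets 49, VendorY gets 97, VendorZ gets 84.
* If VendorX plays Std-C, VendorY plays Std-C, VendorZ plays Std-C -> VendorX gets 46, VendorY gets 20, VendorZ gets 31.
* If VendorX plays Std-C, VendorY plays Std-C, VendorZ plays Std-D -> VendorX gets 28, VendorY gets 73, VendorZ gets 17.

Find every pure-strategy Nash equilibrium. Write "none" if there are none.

Mark each player's best response to every combination of opponents' strategies; a profile where every player is best-responding is a pure Nash equilibrium.
VendorX against (Std-A, Std-C): payoffs 49, 74 → best response Std-C.
VendorX against (Std-A, Std-D): payoffs 41, 92 → best response Std-C.
VendorX against (Std-B, Std-C): payoffs 89, 45 → best response Std-B.
VendorX against (Std-B, Std-D): payoffs 17, 49 → best response Std-C.
VendorX against (Std-C, Std-C): payoffs 28, 46 → best response Std-C.
VendorX against (Std-C, Std-D): payoffs 66, 28 → best response Std-B.
VendorY against (Std-B, Std-C): payoffs 16, 90, 43 → best response Std-B.
VendorY against (Std-B, Std-D): payoffs 98, 53, 99 → best response Std-C.
VendorY against (Std-C, Std-C): payoffs 76, 66, 20 → best response Std-A.
VendorY against (Std-C, Std-D): payoffs 10, 97, 73 → best response Std-B.
VendorZ against (Std-B, Std-A): payoffs 76, 51 → best response Std-C.
VendorZ against (Std-B, Std-B): payoffs 73, 55 → best response Std-C.
VendorZ against (Std-B, Std-C): payoffs 52, 79 → best response Std-D.
VendorZ against (Std-C, Std-A): payoffs 15, 41 → best response Std-D.
VendorZ against (Std-C, Std-B): payoffs 83, 84 → best response Std-D.
VendorZ against (Std-C, Std-C): payoffs 31, 17 → best response Std-C.
Mutual best responses: (Std-B, Std-B, Std-C); (Std-B, Std-C, Std-D); (Std-C, Std-B, Std-D).

(Std-B, Std-B, Std-C), (Std-B, Std-C, Std-D), (Std-C, Std-B, Std-D)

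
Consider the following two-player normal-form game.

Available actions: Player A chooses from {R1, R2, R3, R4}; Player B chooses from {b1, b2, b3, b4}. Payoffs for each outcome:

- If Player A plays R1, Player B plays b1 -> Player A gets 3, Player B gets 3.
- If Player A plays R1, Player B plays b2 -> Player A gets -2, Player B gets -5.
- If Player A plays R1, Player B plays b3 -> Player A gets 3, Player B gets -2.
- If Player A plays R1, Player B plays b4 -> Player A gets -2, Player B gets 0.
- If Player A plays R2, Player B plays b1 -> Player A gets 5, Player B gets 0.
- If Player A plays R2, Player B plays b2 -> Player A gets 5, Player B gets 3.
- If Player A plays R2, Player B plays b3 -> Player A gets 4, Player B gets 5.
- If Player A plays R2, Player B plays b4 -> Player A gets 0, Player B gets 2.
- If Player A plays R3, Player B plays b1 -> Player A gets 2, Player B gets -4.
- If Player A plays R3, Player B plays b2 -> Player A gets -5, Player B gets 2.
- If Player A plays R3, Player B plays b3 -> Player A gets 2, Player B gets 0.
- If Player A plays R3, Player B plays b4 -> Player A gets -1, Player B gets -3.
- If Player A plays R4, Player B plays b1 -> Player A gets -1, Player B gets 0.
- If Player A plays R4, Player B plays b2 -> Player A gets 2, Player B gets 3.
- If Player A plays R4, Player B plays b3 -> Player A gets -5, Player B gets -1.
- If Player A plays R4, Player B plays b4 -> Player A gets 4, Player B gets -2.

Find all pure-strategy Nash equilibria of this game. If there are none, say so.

Player A against b1: payoffs 3, 5, 2, -1 → best response R2.
Player A against b2: payoffs -2, 5, -5, 2 → best response R2.
Player A against b3: payoffs 3, 4, 2, -5 → best response R2.
Player A against b4: payoffs -2, 0, -1, 4 → best response R4.
Player B against R1: payoffs 3, -5, -2, 0 → best response b1.
Player B against R2: payoffs 0, 3, 5, 2 → best response b3.
Player B against R3: payoffs -4, 2, 0, -3 → best response b2.
Player B against R4: payoffs 0, 3, -1, -2 → best response b2.
Mutual best responses: (R2, b3).

(R2, b3)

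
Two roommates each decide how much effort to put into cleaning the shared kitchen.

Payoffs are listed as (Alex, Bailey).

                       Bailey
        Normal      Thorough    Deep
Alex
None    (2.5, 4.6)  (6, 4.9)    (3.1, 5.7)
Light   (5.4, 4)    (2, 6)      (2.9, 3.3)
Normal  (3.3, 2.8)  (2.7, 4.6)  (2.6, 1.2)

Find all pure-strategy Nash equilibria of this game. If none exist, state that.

The unique pure-strategy Nash equilibrium is (None, Deep).

Check each profile: it is a Nash equilibrium iff no player can strictly gain by switching unilaterally.
(None, Normal): Alex can switch to Light (2.5 → 5.4). Not NE.
(None, Thorough): Bailey can switch to Deep (4.9 → 5.7). Not NE.
(None, Deep): Alex gets 3.1, best alternative 2.9; Bailey gets 5.7, best alternative 4.9. No profitable deviation — NE.
(Light, Normal): Bailey can switch to Thorough (4 → 6). Not NE.
(Light, Thorough): Alex can switch to None (2 → 6). Not NE.
(Light, Deep): Alex can switch to None (2.9 → 3.1). Not NE.
(Normal, Normal): Alex can switch to Light (3.3 → 5.4). Not NE.
(Normal, Thorough): Alex can switch to None (2.7 → 6). Not NE.
(Normal, Deep): Alex can switch to None (2.6 → 3.1). Not NE.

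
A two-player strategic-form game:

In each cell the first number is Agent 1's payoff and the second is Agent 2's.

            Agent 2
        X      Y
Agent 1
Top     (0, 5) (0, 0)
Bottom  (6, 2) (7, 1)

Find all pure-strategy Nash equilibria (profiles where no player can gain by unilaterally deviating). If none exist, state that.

(Top, X): Agent 1 can switch to Bottom (0 → 6). Not NE.
(Top, Y): Agent 1 can switch to Bottom (0 → 7). Not NE.
(Bottom, X): Agent 1 gets 6, best alternative 0; Agent 2 gets 2, best alternative 1. No profitable deviation — NE.
(Bottom, Y): Agent 2 can switch to X (1 → 2). Not NE.

(Bottom, X)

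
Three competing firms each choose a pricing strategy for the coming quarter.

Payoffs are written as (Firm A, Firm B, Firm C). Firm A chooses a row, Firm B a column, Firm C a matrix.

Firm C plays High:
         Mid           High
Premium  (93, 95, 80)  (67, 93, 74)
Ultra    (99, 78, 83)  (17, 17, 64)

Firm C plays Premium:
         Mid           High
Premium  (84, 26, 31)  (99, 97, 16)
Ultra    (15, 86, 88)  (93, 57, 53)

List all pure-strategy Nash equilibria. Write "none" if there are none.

none

(Premium, Mid, High): Firm A can switch to Ultra (93 → 99). Not NE.
(Premium, Mid, Premium): Firm B can switch to High (26 → 97). Not NE.
(Premium, High, High): Firm B can switch to Mid (93 → 95). Not NE.
(Premium, High, Premium): Firm C can switch to High (16 → 74). Not NE.
(Ultra, Mid, High): Firm C can switch to Premium (83 → 88). Not NE.
(Ultra, Mid, Premium): Firm A can switch to Premium (15 → 84). Not NE.
(The remaining 2 profiles each have a profitable deviation by the same check.)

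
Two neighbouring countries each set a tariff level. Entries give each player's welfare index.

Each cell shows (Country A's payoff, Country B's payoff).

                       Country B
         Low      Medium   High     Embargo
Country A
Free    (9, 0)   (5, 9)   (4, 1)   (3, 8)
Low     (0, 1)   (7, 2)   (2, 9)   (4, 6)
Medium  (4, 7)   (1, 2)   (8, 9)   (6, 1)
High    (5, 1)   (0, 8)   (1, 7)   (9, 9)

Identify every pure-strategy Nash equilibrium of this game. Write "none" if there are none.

Country A against Low: payoffs 9, 0, 4, 5 → best response Free.
Country A against Medium: payoffs 5, 7, 1, 0 → best response Low.
Country A against High: payoffs 4, 2, 8, 1 → best response Medium.
Country A against Embargo: payoffs 3, 4, 6, 9 → best response High.
Country B against Free: payoffs 0, 9, 1, 8 → best response Medium.
Country B against Low: payoffs 1, 2, 9, 6 → best response High.
Country B against Medium: payoffs 7, 2, 9, 1 → best response High.
Country B against High: payoffs 1, 8, 7, 9 → best response Embargo.
Mutual best responses: (Medium, High); (High, Embargo).

(Medium, High); (High, Embargo)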